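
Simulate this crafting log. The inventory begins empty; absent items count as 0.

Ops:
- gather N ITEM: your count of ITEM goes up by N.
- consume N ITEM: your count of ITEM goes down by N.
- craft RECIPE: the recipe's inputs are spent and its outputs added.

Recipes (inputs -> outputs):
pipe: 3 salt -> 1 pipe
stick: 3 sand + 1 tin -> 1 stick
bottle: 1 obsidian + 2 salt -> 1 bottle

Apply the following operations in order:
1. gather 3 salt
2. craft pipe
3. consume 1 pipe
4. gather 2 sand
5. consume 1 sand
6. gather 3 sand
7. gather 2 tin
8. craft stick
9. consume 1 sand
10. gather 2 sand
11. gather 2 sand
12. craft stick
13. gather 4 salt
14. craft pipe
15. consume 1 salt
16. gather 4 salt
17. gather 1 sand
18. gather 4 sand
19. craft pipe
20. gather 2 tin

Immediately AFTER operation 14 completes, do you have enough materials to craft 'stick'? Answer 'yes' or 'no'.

After 1 (gather 3 salt): salt=3
After 2 (craft pipe): pipe=1
After 3 (consume 1 pipe): (empty)
After 4 (gather 2 sand): sand=2
After 5 (consume 1 sand): sand=1
After 6 (gather 3 sand): sand=4
After 7 (gather 2 tin): sand=4 tin=2
After 8 (craft stick): sand=1 stick=1 tin=1
After 9 (consume 1 sand): stick=1 tin=1
After 10 (gather 2 sand): sand=2 stick=1 tin=1
After 11 (gather 2 sand): sand=4 stick=1 tin=1
After 12 (craft stick): sand=1 stick=2
After 13 (gather 4 salt): salt=4 sand=1 stick=2
After 14 (craft pipe): pipe=1 salt=1 sand=1 stick=2

Answer: no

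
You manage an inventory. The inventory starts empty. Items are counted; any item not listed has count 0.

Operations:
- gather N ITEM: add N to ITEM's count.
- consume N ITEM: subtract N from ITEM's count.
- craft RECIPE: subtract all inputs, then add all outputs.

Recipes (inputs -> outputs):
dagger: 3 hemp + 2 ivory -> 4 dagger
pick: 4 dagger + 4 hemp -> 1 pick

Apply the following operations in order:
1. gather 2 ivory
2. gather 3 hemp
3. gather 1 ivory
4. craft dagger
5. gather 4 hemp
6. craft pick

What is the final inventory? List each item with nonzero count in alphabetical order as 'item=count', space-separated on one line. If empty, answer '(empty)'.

After 1 (gather 2 ivory): ivory=2
After 2 (gather 3 hemp): hemp=3 ivory=2
After 3 (gather 1 ivory): hemp=3 ivory=3
After 4 (craft dagger): dagger=4 ivory=1
After 5 (gather 4 hemp): dagger=4 hemp=4 ivory=1
After 6 (craft pick): ivory=1 pick=1

Answer: ivory=1 pick=1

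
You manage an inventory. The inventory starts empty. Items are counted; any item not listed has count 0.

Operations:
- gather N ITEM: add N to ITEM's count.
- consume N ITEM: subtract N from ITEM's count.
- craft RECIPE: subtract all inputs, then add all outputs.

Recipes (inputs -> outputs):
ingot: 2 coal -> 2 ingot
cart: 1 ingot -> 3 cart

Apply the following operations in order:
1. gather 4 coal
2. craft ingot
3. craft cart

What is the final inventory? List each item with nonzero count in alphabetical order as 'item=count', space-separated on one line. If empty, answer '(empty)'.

After 1 (gather 4 coal): coal=4
After 2 (craft ingot): coal=2 ingot=2
After 3 (craft cart): cart=3 coal=2 ingot=1

Answer: cart=3 coal=2 ingot=1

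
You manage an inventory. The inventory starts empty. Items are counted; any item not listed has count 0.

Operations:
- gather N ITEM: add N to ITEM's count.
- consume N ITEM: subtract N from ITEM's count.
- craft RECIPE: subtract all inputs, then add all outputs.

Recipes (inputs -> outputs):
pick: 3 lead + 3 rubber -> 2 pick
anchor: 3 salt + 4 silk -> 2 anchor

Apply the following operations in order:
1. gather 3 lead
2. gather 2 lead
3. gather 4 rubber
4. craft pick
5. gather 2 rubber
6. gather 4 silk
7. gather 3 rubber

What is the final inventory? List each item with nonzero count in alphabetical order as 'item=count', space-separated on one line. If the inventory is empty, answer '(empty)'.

After 1 (gather 3 lead): lead=3
After 2 (gather 2 lead): lead=5
After 3 (gather 4 rubber): lead=5 rubber=4
After 4 (craft pick): lead=2 pick=2 rubber=1
After 5 (gather 2 rubber): lead=2 pick=2 rubber=3
After 6 (gather 4 silk): lead=2 pick=2 rubber=3 silk=4
After 7 (gather 3 rubber): lead=2 pick=2 rubber=6 silk=4

Answer: lead=2 pick=2 rubber=6 silk=4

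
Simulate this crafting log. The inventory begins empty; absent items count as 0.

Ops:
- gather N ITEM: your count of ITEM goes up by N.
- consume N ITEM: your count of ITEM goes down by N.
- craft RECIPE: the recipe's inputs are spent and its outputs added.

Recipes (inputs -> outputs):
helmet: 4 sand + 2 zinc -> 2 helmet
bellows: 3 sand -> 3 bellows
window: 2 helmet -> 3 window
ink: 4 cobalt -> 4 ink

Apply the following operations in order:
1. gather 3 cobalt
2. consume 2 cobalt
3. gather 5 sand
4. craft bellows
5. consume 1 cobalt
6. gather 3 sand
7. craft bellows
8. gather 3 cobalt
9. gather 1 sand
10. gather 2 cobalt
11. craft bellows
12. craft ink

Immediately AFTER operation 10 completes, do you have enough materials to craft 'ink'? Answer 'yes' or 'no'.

Answer: yes

Derivation:
After 1 (gather 3 cobalt): cobalt=3
After 2 (consume 2 cobalt): cobalt=1
After 3 (gather 5 sand): cobalt=1 sand=5
After 4 (craft bellows): bellows=3 cobalt=1 sand=2
After 5 (consume 1 cobalt): bellows=3 sand=2
After 6 (gather 3 sand): bellows=3 sand=5
After 7 (craft bellows): bellows=6 sand=2
After 8 (gather 3 cobalt): bellows=6 cobalt=3 sand=2
After 9 (gather 1 sand): bellows=6 cobalt=3 sand=3
After 10 (gather 2 cobalt): bellows=6 cobalt=5 sand=3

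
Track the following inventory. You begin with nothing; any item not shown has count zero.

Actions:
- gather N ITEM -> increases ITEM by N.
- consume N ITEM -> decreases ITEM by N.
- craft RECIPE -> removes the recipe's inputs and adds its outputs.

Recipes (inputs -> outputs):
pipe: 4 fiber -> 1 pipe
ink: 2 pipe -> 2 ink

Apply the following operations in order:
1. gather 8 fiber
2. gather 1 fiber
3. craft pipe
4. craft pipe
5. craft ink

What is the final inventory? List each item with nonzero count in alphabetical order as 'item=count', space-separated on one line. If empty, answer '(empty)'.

After 1 (gather 8 fiber): fiber=8
After 2 (gather 1 fiber): fiber=9
After 3 (craft pipe): fiber=5 pipe=1
After 4 (craft pipe): fiber=1 pipe=2
After 5 (craft ink): fiber=1 ink=2

Answer: fiber=1 ink=2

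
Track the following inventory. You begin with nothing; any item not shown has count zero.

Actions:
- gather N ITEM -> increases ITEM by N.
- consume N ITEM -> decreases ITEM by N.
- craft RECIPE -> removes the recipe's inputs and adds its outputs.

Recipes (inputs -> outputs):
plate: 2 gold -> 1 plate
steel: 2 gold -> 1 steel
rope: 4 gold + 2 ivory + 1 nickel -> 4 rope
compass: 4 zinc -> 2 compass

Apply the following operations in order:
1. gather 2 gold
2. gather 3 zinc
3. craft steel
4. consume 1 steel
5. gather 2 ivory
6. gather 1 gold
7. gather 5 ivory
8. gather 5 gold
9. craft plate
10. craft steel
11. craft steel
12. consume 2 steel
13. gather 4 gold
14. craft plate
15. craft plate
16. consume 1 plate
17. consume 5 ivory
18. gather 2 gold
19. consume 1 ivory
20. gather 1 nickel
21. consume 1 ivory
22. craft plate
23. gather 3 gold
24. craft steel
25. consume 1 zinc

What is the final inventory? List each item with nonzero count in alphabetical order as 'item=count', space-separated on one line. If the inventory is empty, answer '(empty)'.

After 1 (gather 2 gold): gold=2
After 2 (gather 3 zinc): gold=2 zinc=3
After 3 (craft steel): steel=1 zinc=3
After 4 (consume 1 steel): zinc=3
After 5 (gather 2 ivory): ivory=2 zinc=3
After 6 (gather 1 gold): gold=1 ivory=2 zinc=3
After 7 (gather 5 ivory): gold=1 ivory=7 zinc=3
After 8 (gather 5 gold): gold=6 ivory=7 zinc=3
After 9 (craft plate): gold=4 ivory=7 plate=1 zinc=3
After 10 (craft steel): gold=2 ivory=7 plate=1 steel=1 zinc=3
After 11 (craft steel): ivory=7 plate=1 steel=2 zinc=3
After 12 (consume 2 steel): ivory=7 plate=1 zinc=3
After 13 (gather 4 gold): gold=4 ivory=7 plate=1 zinc=3
After 14 (craft plate): gold=2 ivory=7 plate=2 zinc=3
After 15 (craft plate): ivory=7 plate=3 zinc=3
After 16 (consume 1 plate): ivory=7 plate=2 zinc=3
After 17 (consume 5 ivory): ivory=2 plate=2 zinc=3
After 18 (gather 2 gold): gold=2 ivory=2 plate=2 zinc=3
After 19 (consume 1 ivory): gold=2 ivory=1 plate=2 zinc=3
After 20 (gather 1 nickel): gold=2 ivory=1 nickel=1 plate=2 zinc=3
After 21 (consume 1 ivory): gold=2 nickel=1 plate=2 zinc=3
After 22 (craft plate): nickel=1 plate=3 zinc=3
After 23 (gather 3 gold): gold=3 nickel=1 plate=3 zinc=3
After 24 (craft steel): gold=1 nickel=1 plate=3 steel=1 zinc=3
After 25 (consume 1 zinc): gold=1 nickel=1 plate=3 steel=1 zinc=2

Answer: gold=1 nickel=1 plate=3 steel=1 zinc=2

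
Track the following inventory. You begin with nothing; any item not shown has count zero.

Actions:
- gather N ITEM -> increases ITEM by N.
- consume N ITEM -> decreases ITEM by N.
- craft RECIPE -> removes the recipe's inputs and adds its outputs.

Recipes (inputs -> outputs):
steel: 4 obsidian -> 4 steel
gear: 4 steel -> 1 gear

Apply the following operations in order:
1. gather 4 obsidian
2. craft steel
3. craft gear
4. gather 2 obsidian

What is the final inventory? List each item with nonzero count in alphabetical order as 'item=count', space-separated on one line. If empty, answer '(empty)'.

Answer: gear=1 obsidian=2

Derivation:
After 1 (gather 4 obsidian): obsidian=4
After 2 (craft steel): steel=4
After 3 (craft gear): gear=1
After 4 (gather 2 obsidian): gear=1 obsidian=2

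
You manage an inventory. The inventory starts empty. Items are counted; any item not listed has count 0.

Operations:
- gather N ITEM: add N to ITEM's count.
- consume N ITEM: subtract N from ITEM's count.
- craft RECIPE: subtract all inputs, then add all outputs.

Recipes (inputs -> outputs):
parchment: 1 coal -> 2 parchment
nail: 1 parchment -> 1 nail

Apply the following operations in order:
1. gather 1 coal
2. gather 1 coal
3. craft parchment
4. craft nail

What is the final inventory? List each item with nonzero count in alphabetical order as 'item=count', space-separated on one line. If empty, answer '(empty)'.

Answer: coal=1 nail=1 parchment=1

Derivation:
After 1 (gather 1 coal): coal=1
After 2 (gather 1 coal): coal=2
After 3 (craft parchment): coal=1 parchment=2
After 4 (craft nail): coal=1 nail=1 parchment=1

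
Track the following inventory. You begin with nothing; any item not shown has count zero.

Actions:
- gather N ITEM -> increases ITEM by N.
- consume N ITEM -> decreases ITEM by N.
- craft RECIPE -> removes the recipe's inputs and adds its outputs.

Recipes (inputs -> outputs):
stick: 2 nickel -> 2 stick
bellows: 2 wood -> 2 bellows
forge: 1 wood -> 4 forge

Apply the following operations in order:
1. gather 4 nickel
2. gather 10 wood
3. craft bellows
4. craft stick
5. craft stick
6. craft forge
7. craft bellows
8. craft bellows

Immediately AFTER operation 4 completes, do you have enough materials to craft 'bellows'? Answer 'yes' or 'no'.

After 1 (gather 4 nickel): nickel=4
After 2 (gather 10 wood): nickel=4 wood=10
After 3 (craft bellows): bellows=2 nickel=4 wood=8
After 4 (craft stick): bellows=2 nickel=2 stick=2 wood=8

Answer: yes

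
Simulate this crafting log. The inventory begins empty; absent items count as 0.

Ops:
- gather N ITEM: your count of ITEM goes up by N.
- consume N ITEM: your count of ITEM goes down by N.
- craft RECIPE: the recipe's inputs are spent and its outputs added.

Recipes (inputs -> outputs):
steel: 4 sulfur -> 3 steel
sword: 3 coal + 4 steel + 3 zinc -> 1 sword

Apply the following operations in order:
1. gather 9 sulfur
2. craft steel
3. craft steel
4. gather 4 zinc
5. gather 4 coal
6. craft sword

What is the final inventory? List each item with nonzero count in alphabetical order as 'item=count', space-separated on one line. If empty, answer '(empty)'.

After 1 (gather 9 sulfur): sulfur=9
After 2 (craft steel): steel=3 sulfur=5
After 3 (craft steel): steel=6 sulfur=1
After 4 (gather 4 zinc): steel=6 sulfur=1 zinc=4
After 5 (gather 4 coal): coal=4 steel=6 sulfur=1 zinc=4
After 6 (craft sword): coal=1 steel=2 sulfur=1 sword=1 zinc=1

Answer: coal=1 steel=2 sulfur=1 sword=1 zinc=1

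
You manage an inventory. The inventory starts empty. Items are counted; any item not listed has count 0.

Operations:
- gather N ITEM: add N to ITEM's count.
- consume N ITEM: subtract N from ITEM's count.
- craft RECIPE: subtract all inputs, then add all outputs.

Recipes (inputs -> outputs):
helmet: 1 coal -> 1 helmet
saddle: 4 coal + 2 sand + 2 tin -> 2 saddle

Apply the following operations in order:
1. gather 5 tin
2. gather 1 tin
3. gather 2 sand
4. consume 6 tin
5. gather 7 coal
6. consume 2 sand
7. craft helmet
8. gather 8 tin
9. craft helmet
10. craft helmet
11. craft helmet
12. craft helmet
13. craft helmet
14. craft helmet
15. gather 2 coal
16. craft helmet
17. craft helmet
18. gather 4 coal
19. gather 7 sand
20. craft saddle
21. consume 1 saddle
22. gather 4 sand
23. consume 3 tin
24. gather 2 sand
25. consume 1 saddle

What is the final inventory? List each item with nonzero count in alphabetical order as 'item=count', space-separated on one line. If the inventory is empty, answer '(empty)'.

Answer: helmet=9 sand=11 tin=3

Derivation:
After 1 (gather 5 tin): tin=5
After 2 (gather 1 tin): tin=6
After 3 (gather 2 sand): sand=2 tin=6
After 4 (consume 6 tin): sand=2
After 5 (gather 7 coal): coal=7 sand=2
After 6 (consume 2 sand): coal=7
After 7 (craft helmet): coal=6 helmet=1
After 8 (gather 8 tin): coal=6 helmet=1 tin=8
After 9 (craft helmet): coal=5 helmet=2 tin=8
After 10 (craft helmet): coal=4 helmet=3 tin=8
After 11 (craft helmet): coal=3 helmet=4 tin=8
After 12 (craft helmet): coal=2 helmet=5 tin=8
After 13 (craft helmet): coal=1 helmet=6 tin=8
After 14 (craft helmet): helmet=7 tin=8
After 15 (gather 2 coal): coal=2 helmet=7 tin=8
After 16 (craft helmet): coal=1 helmet=8 tin=8
After 17 (craft helmet): helmet=9 tin=8
After 18 (gather 4 coal): coal=4 helmet=9 tin=8
After 19 (gather 7 sand): coal=4 helmet=9 sand=7 tin=8
After 20 (craft saddle): helmet=9 saddle=2 sand=5 tin=6
After 21 (consume 1 saddle): helmet=9 saddle=1 sand=5 tin=6
After 22 (gather 4 sand): helmet=9 saddle=1 sand=9 tin=6
After 23 (consume 3 tin): helmet=9 saddle=1 sand=9 tin=3
After 24 (gather 2 sand): helmet=9 saddle=1 sand=11 tin=3
After 25 (consume 1 saddle): helmet=9 sand=11 tin=3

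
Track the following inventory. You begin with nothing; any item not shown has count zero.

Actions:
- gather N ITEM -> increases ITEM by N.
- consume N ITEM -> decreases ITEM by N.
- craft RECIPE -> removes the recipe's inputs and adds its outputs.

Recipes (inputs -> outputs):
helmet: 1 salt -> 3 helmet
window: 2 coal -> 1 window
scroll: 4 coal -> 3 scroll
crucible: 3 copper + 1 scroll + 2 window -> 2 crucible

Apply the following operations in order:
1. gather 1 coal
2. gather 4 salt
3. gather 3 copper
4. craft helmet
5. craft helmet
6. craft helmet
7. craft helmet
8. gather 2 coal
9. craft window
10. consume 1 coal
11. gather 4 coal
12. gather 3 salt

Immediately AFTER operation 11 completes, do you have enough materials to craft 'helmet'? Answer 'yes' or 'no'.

After 1 (gather 1 coal): coal=1
After 2 (gather 4 salt): coal=1 salt=4
After 3 (gather 3 copper): coal=1 copper=3 salt=4
After 4 (craft helmet): coal=1 copper=3 helmet=3 salt=3
After 5 (craft helmet): coal=1 copper=3 helmet=6 salt=2
After 6 (craft helmet): coal=1 copper=3 helmet=9 salt=1
After 7 (craft helmet): coal=1 copper=3 helmet=12
After 8 (gather 2 coal): coal=3 copper=3 helmet=12
After 9 (craft window): coal=1 copper=3 helmet=12 window=1
After 10 (consume 1 coal): copper=3 helmet=12 window=1
After 11 (gather 4 coal): coal=4 copper=3 helmet=12 window=1

Answer: no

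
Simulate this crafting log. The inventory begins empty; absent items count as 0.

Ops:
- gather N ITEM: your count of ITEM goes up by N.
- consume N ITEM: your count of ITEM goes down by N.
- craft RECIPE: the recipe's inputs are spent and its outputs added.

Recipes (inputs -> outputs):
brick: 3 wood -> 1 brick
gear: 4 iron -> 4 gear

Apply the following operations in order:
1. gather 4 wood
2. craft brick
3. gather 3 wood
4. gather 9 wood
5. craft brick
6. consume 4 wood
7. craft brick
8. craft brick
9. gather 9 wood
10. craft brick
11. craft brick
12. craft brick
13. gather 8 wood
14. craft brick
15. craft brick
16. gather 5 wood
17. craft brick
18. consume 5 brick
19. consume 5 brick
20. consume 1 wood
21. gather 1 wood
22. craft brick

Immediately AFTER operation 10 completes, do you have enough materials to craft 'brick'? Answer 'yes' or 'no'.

Answer: yes

Derivation:
After 1 (gather 4 wood): wood=4
After 2 (craft brick): brick=1 wood=1
After 3 (gather 3 wood): brick=1 wood=4
After 4 (gather 9 wood): brick=1 wood=13
After 5 (craft brick): brick=2 wood=10
After 6 (consume 4 wood): brick=2 wood=6
After 7 (craft brick): brick=3 wood=3
After 8 (craft brick): brick=4
After 9 (gather 9 wood): brick=4 wood=9
After 10 (craft brick): brick=5 wood=6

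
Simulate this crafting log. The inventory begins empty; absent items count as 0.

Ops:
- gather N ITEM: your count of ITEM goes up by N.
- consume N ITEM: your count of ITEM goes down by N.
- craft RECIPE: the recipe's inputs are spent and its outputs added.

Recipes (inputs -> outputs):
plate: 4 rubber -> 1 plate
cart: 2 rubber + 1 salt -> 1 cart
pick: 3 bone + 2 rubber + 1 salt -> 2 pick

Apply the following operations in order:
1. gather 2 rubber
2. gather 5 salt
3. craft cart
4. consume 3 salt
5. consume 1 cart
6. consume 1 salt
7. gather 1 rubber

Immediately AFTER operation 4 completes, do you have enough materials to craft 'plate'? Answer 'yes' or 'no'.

Answer: no

Derivation:
After 1 (gather 2 rubber): rubber=2
After 2 (gather 5 salt): rubber=2 salt=5
After 3 (craft cart): cart=1 salt=4
After 4 (consume 3 salt): cart=1 salt=1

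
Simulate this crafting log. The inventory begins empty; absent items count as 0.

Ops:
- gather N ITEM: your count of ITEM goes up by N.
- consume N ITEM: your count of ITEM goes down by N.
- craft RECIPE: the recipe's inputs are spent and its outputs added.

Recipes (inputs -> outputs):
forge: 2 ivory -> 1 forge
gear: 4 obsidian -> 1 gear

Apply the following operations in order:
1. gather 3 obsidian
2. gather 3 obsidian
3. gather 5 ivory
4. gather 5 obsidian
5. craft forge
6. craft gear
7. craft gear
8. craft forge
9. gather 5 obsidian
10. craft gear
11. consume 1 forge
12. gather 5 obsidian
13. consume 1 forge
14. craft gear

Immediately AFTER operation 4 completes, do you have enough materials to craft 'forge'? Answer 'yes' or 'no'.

After 1 (gather 3 obsidian): obsidian=3
After 2 (gather 3 obsidian): obsidian=6
After 3 (gather 5 ivory): ivory=5 obsidian=6
After 4 (gather 5 obsidian): ivory=5 obsidian=11

Answer: yes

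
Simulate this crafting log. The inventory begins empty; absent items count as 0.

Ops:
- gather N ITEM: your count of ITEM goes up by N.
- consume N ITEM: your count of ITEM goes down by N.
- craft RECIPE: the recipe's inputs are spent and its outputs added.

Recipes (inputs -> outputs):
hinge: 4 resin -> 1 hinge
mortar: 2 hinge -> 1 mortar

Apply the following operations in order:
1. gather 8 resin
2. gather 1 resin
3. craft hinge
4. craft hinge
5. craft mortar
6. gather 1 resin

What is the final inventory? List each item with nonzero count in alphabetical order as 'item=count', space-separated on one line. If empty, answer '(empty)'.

After 1 (gather 8 resin): resin=8
After 2 (gather 1 resin): resin=9
After 3 (craft hinge): hinge=1 resin=5
After 4 (craft hinge): hinge=2 resin=1
After 5 (craft mortar): mortar=1 resin=1
After 6 (gather 1 resin): mortar=1 resin=2

Answer: mortar=1 resin=2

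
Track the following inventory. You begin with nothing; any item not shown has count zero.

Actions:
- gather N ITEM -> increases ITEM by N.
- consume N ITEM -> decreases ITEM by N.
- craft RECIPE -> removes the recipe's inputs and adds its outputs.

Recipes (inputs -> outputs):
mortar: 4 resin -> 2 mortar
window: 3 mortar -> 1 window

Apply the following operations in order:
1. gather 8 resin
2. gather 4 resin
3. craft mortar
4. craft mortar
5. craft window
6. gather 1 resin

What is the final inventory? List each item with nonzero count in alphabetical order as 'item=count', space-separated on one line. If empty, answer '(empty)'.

After 1 (gather 8 resin): resin=8
After 2 (gather 4 resin): resin=12
After 3 (craft mortar): mortar=2 resin=8
After 4 (craft mortar): mortar=4 resin=4
After 5 (craft window): mortar=1 resin=4 window=1
After 6 (gather 1 resin): mortar=1 resin=5 window=1

Answer: mortar=1 resin=5 window=1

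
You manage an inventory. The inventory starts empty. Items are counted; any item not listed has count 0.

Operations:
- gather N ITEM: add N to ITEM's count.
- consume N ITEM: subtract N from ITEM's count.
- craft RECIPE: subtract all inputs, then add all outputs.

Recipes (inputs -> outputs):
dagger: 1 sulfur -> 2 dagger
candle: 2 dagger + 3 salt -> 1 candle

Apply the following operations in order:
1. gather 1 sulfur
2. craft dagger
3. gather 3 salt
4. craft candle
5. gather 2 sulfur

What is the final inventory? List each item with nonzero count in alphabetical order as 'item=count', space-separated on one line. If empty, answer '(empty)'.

After 1 (gather 1 sulfur): sulfur=1
After 2 (craft dagger): dagger=2
After 3 (gather 3 salt): dagger=2 salt=3
After 4 (craft candle): candle=1
After 5 (gather 2 sulfur): candle=1 sulfur=2

Answer: candle=1 sulfur=2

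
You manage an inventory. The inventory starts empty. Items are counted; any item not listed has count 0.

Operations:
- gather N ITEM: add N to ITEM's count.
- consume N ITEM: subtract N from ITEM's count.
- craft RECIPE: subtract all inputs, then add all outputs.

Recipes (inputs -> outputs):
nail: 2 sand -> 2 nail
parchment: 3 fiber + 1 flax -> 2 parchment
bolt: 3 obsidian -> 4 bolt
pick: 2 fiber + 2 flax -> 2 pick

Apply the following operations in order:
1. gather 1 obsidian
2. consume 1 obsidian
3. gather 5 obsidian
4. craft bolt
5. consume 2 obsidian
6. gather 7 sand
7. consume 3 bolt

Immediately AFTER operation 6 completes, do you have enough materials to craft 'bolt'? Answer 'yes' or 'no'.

After 1 (gather 1 obsidian): obsidian=1
After 2 (consume 1 obsidian): (empty)
After 3 (gather 5 obsidian): obsidian=5
After 4 (craft bolt): bolt=4 obsidian=2
After 5 (consume 2 obsidian): bolt=4
After 6 (gather 7 sand): bolt=4 sand=7

Answer: no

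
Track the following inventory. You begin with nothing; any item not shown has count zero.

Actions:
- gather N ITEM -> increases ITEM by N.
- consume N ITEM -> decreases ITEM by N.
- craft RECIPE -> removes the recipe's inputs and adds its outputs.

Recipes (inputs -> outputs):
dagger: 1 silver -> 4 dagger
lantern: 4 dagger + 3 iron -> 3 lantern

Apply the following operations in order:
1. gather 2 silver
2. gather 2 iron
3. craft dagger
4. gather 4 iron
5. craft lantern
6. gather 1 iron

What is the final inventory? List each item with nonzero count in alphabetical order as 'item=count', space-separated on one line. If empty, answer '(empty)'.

Answer: iron=4 lantern=3 silver=1

Derivation:
After 1 (gather 2 silver): silver=2
After 2 (gather 2 iron): iron=2 silver=2
After 3 (craft dagger): dagger=4 iron=2 silver=1
After 4 (gather 4 iron): dagger=4 iron=6 silver=1
After 5 (craft lantern): iron=3 lantern=3 silver=1
After 6 (gather 1 iron): iron=4 lantern=3 silver=1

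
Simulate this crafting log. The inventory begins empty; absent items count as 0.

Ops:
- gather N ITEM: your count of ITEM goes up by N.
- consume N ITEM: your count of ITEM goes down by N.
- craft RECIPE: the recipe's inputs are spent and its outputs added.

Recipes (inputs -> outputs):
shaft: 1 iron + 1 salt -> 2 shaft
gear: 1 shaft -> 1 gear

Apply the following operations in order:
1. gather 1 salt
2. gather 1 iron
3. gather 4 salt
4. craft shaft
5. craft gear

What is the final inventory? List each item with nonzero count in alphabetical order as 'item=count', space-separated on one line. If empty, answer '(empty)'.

Answer: gear=1 salt=4 shaft=1

Derivation:
After 1 (gather 1 salt): salt=1
After 2 (gather 1 iron): iron=1 salt=1
After 3 (gather 4 salt): iron=1 salt=5
After 4 (craft shaft): salt=4 shaft=2
After 5 (craft gear): gear=1 salt=4 shaft=1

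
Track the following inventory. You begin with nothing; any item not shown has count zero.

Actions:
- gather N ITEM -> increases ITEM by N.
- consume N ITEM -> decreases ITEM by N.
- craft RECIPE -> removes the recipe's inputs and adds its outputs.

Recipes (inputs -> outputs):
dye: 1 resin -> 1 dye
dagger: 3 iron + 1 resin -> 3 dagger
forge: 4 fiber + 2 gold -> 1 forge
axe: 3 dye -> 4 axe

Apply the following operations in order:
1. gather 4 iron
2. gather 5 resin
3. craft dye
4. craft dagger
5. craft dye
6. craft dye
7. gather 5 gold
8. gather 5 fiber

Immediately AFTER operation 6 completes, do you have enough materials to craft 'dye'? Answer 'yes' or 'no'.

Answer: yes

Derivation:
After 1 (gather 4 iron): iron=4
After 2 (gather 5 resin): iron=4 resin=5
After 3 (craft dye): dye=1 iron=4 resin=4
After 4 (craft dagger): dagger=3 dye=1 iron=1 resin=3
After 5 (craft dye): dagger=3 dye=2 iron=1 resin=2
After 6 (craft dye): dagger=3 dye=3 iron=1 resin=1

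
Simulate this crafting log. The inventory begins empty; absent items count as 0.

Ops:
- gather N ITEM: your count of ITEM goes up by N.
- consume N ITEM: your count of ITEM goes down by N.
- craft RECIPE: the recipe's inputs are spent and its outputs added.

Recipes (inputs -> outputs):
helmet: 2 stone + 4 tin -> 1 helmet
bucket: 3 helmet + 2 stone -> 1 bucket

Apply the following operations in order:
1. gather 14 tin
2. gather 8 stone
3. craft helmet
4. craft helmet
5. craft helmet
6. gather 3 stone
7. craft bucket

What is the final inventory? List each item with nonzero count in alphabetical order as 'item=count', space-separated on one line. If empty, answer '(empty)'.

After 1 (gather 14 tin): tin=14
After 2 (gather 8 stone): stone=8 tin=14
After 3 (craft helmet): helmet=1 stone=6 tin=10
After 4 (craft helmet): helmet=2 stone=4 tin=6
After 5 (craft helmet): helmet=3 stone=2 tin=2
After 6 (gather 3 stone): helmet=3 stone=5 tin=2
After 7 (craft bucket): bucket=1 stone=3 tin=2

Answer: bucket=1 stone=3 tin=2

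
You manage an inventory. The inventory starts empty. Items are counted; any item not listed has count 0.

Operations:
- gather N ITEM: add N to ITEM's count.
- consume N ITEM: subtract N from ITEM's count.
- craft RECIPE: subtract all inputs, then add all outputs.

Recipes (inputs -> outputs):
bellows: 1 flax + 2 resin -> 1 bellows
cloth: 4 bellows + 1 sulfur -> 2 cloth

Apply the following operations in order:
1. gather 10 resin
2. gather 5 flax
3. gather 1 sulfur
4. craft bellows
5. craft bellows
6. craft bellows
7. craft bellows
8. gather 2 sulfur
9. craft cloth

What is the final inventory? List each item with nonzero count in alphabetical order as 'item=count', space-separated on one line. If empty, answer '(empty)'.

After 1 (gather 10 resin): resin=10
After 2 (gather 5 flax): flax=5 resin=10
After 3 (gather 1 sulfur): flax=5 resin=10 sulfur=1
After 4 (craft bellows): bellows=1 flax=4 resin=8 sulfur=1
After 5 (craft bellows): bellows=2 flax=3 resin=6 sulfur=1
After 6 (craft bellows): bellows=3 flax=2 resin=4 sulfur=1
After 7 (craft bellows): bellows=4 flax=1 resin=2 sulfur=1
After 8 (gather 2 sulfur): bellows=4 flax=1 resin=2 sulfur=3
After 9 (craft cloth): cloth=2 flax=1 resin=2 sulfur=2

Answer: cloth=2 flax=1 resin=2 sulfur=2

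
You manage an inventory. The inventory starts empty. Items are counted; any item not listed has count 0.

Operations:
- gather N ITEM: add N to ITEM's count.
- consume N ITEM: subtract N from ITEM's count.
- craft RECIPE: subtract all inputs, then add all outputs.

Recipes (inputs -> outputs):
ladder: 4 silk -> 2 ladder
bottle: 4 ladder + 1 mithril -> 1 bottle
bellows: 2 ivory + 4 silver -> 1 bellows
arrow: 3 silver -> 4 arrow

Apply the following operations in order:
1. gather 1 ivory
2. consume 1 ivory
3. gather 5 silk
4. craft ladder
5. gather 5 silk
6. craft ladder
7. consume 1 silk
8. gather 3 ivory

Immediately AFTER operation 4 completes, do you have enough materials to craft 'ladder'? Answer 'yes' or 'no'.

Answer: no

Derivation:
After 1 (gather 1 ivory): ivory=1
After 2 (consume 1 ivory): (empty)
After 3 (gather 5 silk): silk=5
After 4 (craft ladder): ladder=2 silk=1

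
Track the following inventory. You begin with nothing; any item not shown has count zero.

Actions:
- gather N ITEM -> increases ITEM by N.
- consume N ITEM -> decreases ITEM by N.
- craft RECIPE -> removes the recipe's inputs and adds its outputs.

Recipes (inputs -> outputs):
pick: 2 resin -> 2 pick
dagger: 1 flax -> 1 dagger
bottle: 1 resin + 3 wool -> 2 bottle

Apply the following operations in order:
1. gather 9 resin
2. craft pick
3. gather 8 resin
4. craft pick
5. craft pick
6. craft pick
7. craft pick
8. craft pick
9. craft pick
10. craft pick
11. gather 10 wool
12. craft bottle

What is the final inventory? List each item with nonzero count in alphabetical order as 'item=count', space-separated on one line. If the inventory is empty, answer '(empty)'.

Answer: bottle=2 pick=16 wool=7

Derivation:
After 1 (gather 9 resin): resin=9
After 2 (craft pick): pick=2 resin=7
After 3 (gather 8 resin): pick=2 resin=15
After 4 (craft pick): pick=4 resin=13
After 5 (craft pick): pick=6 resin=11
After 6 (craft pick): pick=8 resin=9
After 7 (craft pick): pick=10 resin=7
After 8 (craft pick): pick=12 resin=5
After 9 (craft pick): pick=14 resin=3
After 10 (craft pick): pick=16 resin=1
After 11 (gather 10 wool): pick=16 resin=1 wool=10
After 12 (craft bottle): bottle=2 pick=16 wool=7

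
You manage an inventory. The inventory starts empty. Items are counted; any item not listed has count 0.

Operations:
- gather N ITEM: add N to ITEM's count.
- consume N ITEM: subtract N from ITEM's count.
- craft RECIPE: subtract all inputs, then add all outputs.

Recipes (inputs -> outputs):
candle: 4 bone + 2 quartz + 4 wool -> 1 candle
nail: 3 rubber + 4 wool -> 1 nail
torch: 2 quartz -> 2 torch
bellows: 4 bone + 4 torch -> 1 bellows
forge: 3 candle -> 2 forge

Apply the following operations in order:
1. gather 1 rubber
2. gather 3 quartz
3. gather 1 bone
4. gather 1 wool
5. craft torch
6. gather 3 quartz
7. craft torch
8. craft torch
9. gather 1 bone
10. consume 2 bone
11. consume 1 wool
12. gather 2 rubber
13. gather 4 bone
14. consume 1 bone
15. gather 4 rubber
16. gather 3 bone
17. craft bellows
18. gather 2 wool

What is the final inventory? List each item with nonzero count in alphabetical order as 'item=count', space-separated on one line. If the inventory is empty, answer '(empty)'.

After 1 (gather 1 rubber): rubber=1
After 2 (gather 3 quartz): quartz=3 rubber=1
After 3 (gather 1 bone): bone=1 quartz=3 rubber=1
After 4 (gather 1 wool): bone=1 quartz=3 rubber=1 wool=1
After 5 (craft torch): bone=1 quartz=1 rubber=1 torch=2 wool=1
After 6 (gather 3 quartz): bone=1 quartz=4 rubber=1 torch=2 wool=1
After 7 (craft torch): bone=1 quartz=2 rubber=1 torch=4 wool=1
After 8 (craft torch): bone=1 rubber=1 torch=6 wool=1
After 9 (gather 1 bone): bone=2 rubber=1 torch=6 wool=1
After 10 (consume 2 bone): rubber=1 torch=6 wool=1
After 11 (consume 1 wool): rubber=1 torch=6
After 12 (gather 2 rubber): rubber=3 torch=6
After 13 (gather 4 bone): bone=4 rubber=3 torch=6
After 14 (consume 1 bone): bone=3 rubber=3 torch=6
After 15 (gather 4 rubber): bone=3 rubber=7 torch=6
After 16 (gather 3 bone): bone=6 rubber=7 torch=6
After 17 (craft bellows): bellows=1 bone=2 rubber=7 torch=2
After 18 (gather 2 wool): bellows=1 bone=2 rubber=7 torch=2 wool=2

Answer: bellows=1 bone=2 rubber=7 torch=2 wool=2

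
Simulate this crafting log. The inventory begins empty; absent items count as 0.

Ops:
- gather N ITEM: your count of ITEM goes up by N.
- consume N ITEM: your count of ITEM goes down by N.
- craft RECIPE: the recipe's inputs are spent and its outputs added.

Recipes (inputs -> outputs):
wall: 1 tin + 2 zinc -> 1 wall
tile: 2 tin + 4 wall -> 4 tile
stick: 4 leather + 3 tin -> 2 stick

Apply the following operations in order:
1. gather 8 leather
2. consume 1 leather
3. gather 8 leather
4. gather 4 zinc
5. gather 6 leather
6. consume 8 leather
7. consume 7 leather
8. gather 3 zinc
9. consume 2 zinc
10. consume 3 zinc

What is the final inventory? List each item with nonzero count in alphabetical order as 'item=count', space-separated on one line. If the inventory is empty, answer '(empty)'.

Answer: leather=6 zinc=2

Derivation:
After 1 (gather 8 leather): leather=8
After 2 (consume 1 leather): leather=7
After 3 (gather 8 leather): leather=15
After 4 (gather 4 zinc): leather=15 zinc=4
After 5 (gather 6 leather): leather=21 zinc=4
After 6 (consume 8 leather): leather=13 zinc=4
After 7 (consume 7 leather): leather=6 zinc=4
After 8 (gather 3 zinc): leather=6 zinc=7
After 9 (consume 2 zinc): leather=6 zinc=5
After 10 (consume 3 zinc): leather=6 zinc=2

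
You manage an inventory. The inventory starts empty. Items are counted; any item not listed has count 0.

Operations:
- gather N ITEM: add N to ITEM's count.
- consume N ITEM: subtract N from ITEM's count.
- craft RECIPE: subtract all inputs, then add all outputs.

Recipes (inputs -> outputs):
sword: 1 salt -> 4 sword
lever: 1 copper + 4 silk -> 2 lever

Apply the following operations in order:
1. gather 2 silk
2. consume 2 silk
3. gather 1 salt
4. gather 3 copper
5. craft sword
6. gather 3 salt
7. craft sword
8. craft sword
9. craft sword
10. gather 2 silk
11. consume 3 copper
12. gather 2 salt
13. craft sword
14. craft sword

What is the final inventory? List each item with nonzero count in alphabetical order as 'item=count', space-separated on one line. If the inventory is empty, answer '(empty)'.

After 1 (gather 2 silk): silk=2
After 2 (consume 2 silk): (empty)
After 3 (gather 1 salt): salt=1
After 4 (gather 3 copper): copper=3 salt=1
After 5 (craft sword): copper=3 sword=4
After 6 (gather 3 salt): copper=3 salt=3 sword=4
After 7 (craft sword): copper=3 salt=2 sword=8
After 8 (craft sword): copper=3 salt=1 sword=12
After 9 (craft sword): copper=3 sword=16
After 10 (gather 2 silk): copper=3 silk=2 sword=16
After 11 (consume 3 copper): silk=2 sword=16
After 12 (gather 2 salt): salt=2 silk=2 sword=16
After 13 (craft sword): salt=1 silk=2 sword=20
After 14 (craft sword): silk=2 sword=24

Answer: silk=2 sword=24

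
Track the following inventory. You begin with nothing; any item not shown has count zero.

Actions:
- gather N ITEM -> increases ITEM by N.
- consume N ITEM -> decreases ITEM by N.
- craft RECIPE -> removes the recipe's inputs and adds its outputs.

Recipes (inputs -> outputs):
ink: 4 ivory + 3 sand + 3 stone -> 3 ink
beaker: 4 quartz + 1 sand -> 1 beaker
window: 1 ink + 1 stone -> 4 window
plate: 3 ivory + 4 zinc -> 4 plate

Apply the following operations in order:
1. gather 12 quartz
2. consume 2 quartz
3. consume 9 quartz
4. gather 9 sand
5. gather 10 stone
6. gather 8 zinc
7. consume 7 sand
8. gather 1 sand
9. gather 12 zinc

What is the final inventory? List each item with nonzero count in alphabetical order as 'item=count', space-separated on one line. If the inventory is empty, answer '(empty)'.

Answer: quartz=1 sand=3 stone=10 zinc=20

Derivation:
After 1 (gather 12 quartz): quartz=12
After 2 (consume 2 quartz): quartz=10
After 3 (consume 9 quartz): quartz=1
After 4 (gather 9 sand): quartz=1 sand=9
After 5 (gather 10 stone): quartz=1 sand=9 stone=10
After 6 (gather 8 zinc): quartz=1 sand=9 stone=10 zinc=8
After 7 (consume 7 sand): quartz=1 sand=2 stone=10 zinc=8
After 8 (gather 1 sand): quartz=1 sand=3 stone=10 zinc=8
After 9 (gather 12 zinc): quartz=1 sand=3 stone=10 zinc=20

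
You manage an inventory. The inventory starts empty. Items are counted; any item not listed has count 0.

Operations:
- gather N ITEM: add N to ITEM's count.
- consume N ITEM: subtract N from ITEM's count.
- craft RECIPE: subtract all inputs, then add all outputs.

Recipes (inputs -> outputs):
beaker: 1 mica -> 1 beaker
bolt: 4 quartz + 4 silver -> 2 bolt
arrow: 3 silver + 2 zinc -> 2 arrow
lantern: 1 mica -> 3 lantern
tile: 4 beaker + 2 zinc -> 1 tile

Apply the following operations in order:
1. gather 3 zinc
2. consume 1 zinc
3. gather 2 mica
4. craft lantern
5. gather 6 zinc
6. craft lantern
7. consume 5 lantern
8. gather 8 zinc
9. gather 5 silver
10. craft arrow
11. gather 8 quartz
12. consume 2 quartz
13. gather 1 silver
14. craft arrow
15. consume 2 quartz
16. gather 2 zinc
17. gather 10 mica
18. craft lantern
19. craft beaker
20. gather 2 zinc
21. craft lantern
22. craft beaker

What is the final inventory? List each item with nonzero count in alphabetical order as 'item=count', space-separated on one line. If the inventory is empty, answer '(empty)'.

Answer: arrow=4 beaker=2 lantern=7 mica=6 quartz=4 zinc=16

Derivation:
After 1 (gather 3 zinc): zinc=3
After 2 (consume 1 zinc): zinc=2
After 3 (gather 2 mica): mica=2 zinc=2
After 4 (craft lantern): lantern=3 mica=1 zinc=2
After 5 (gather 6 zinc): lantern=3 mica=1 zinc=8
After 6 (craft lantern): lantern=6 zinc=8
After 7 (consume 5 lantern): lantern=1 zinc=8
After 8 (gather 8 zinc): lantern=1 zinc=16
After 9 (gather 5 silver): lantern=1 silver=5 zinc=16
After 10 (craft arrow): arrow=2 lantern=1 silver=2 zinc=14
After 11 (gather 8 quartz): arrow=2 lantern=1 quartz=8 silver=2 zinc=14
After 12 (consume 2 quartz): arrow=2 lantern=1 quartz=6 silver=2 zinc=14
After 13 (gather 1 silver): arrow=2 lantern=1 quartz=6 silver=3 zinc=14
After 14 (craft arrow): arrow=4 lantern=1 quartz=6 zinc=12
After 15 (consume 2 quartz): arrow=4 lantern=1 quartz=4 zinc=12
After 16 (gather 2 zinc): arrow=4 lantern=1 quartz=4 zinc=14
After 17 (gather 10 mica): arrow=4 lantern=1 mica=10 quartz=4 zinc=14
After 18 (craft lantern): arrow=4 lantern=4 mica=9 quartz=4 zinc=14
After 19 (craft beaker): arrow=4 beaker=1 lantern=4 mica=8 quartz=4 zinc=14
After 20 (gather 2 zinc): arrow=4 beaker=1 lantern=4 mica=8 quartz=4 zinc=16
After 21 (craft lantern): arrow=4 beaker=1 lantern=7 mica=7 quartz=4 zinc=16
After 22 (craft beaker): arrow=4 beaker=2 lantern=7 mica=6 quartz=4 zinc=16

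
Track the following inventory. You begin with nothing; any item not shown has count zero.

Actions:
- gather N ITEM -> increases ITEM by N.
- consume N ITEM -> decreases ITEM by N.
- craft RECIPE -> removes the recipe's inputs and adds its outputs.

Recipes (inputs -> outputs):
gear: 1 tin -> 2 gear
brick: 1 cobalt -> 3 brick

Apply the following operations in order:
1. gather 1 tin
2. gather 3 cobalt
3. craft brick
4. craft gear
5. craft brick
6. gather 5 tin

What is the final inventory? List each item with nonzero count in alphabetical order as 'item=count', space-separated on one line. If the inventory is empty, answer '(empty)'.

Answer: brick=6 cobalt=1 gear=2 tin=5

Derivation:
After 1 (gather 1 tin): tin=1
After 2 (gather 3 cobalt): cobalt=3 tin=1
After 3 (craft brick): brick=3 cobalt=2 tin=1
After 4 (craft gear): brick=3 cobalt=2 gear=2
After 5 (craft brick): brick=6 cobalt=1 gear=2
After 6 (gather 5 tin): brick=6 cobalt=1 gear=2 tin=5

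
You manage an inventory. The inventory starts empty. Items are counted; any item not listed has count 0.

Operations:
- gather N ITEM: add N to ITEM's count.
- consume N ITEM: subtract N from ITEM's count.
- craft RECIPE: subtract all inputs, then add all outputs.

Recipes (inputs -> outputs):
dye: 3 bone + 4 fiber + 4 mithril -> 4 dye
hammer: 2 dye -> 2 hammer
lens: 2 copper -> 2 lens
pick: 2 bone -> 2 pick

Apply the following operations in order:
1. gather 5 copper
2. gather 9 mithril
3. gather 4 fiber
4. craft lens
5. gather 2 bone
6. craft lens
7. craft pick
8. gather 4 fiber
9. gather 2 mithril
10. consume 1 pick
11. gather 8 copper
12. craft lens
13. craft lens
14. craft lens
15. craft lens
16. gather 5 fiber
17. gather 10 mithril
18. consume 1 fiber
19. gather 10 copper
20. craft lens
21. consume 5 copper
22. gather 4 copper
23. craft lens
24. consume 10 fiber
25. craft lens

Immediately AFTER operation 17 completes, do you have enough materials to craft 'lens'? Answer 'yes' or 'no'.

Answer: no

Derivation:
After 1 (gather 5 copper): copper=5
After 2 (gather 9 mithril): copper=5 mithril=9
After 3 (gather 4 fiber): copper=5 fiber=4 mithril=9
After 4 (craft lens): copper=3 fiber=4 lens=2 mithril=9
After 5 (gather 2 bone): bone=2 copper=3 fiber=4 lens=2 mithril=9
After 6 (craft lens): bone=2 copper=1 fiber=4 lens=4 mithril=9
After 7 (craft pick): copper=1 fiber=4 lens=4 mithril=9 pick=2
After 8 (gather 4 fiber): copper=1 fiber=8 lens=4 mithril=9 pick=2
After 9 (gather 2 mithril): copper=1 fiber=8 lens=4 mithril=11 pick=2
After 10 (consume 1 pick): copper=1 fiber=8 lens=4 mithril=11 pick=1
After 11 (gather 8 copper): copper=9 fiber=8 lens=4 mithril=11 pick=1
After 12 (craft lens): copper=7 fiber=8 lens=6 mithril=11 pick=1
After 13 (craft lens): copper=5 fiber=8 lens=8 mithril=11 pick=1
After 14 (craft lens): copper=3 fiber=8 lens=10 mithril=11 pick=1
After 15 (craft lens): copper=1 fiber=8 lens=12 mithril=11 pick=1
After 16 (gather 5 fiber): copper=1 fiber=13 lens=12 mithril=11 pick=1
After 17 (gather 10 mithril): copper=1 fiber=13 lens=12 mithril=21 pick=1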